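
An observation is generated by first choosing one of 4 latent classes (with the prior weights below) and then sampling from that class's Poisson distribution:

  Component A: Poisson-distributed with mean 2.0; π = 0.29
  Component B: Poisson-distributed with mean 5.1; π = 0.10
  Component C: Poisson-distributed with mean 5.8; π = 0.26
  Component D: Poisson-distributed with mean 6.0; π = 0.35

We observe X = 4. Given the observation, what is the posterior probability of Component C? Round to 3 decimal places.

P(component k | x) = w_k·f_k(x) / marginal(x), where marginal(x) = Σ_j w_j·f_j(x).
Component likelihoods at x = 4:
  L_A = e^(−2.0)·2.0^4/4! = 0.0902235
  L_B = e^(−5.1)·5.1^4/4! = 0.171857
  L_C = e^(−5.8)·5.8^4/4! = 0.142755
  L_D = e^(−6.0)·6.0^4/4! = 0.133853
Unnormalised posteriors:
  w_A·L_A = 0.29 × 0.0902235 = 0.0261648
  w_B·L_B = 0.10 × 0.171857 = 0.0171857
  w_C·L_C = 0.26 × 0.142755 = 0.0371164
  w_D·L_D = 0.35 × 0.133853 = 0.0468484
Normaliser: 0.0261648 + 0.0171857 + 0.0371164 + 0.0468484 = 0.127315
Responsibility of Component C: 0.0371164 / 0.127315 ≈ 0.292

0.292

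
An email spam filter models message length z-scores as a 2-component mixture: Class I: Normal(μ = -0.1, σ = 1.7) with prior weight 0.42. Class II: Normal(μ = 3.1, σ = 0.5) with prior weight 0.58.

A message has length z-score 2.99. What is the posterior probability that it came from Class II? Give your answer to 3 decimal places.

0.960

The responsibility of component k is π_k f_k(x) divided by Σ_j π_j f_j(x).
Normal densities:
  p_I = (1/(1.7·√(2π)))·exp(−(2.99−-0.1)²/(2·1.7²)) = 0.234672·exp(-1.65192) = 0.0449823
  p_II = (1/(0.5·√(2π)))·exp(−(2.99−3.1)²/(2·0.5²)) = 0.797885·exp(-0.02420) = 0.778808
Weight by the priors:
  π_I·p_I = 0.42 × 0.0449823 = 0.0188925
  π_II·p_II = 0.58 × 0.778808 = 0.451708
Sum: 0.0188925 + 0.451708 = 0.470601
P(Class II | the observation) ≈ 0.960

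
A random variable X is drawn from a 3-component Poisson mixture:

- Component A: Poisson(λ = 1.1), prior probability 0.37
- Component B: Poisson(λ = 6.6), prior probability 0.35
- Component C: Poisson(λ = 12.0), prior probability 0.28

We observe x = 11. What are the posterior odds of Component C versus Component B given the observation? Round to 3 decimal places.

2.594

Posterior odds = (w_i f_i(x)) / (w_j f_j(x)); the normalising sum cancels.
Component likelihoods at x = 11:
  L_A = 2.37925e-08
  L_B = 0.0352764
  L_C = 0.114368
0.032023 / 0.0123467 ≈ 2.594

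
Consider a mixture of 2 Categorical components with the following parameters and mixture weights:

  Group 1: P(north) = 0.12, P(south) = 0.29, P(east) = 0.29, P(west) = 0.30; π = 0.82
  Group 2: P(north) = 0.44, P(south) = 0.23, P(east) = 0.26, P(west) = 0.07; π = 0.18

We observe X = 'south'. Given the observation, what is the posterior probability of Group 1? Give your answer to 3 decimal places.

0.852

The responsibility of component k is π_k f_k(x) divided by Σ_j π_j f_j(x).
Categorical probabilities:
  p_1 = 0.29
  p_2 = 0.23
Multiply by the mixture weights:
  π_1·p_1 = 0.82 × 0.29 = 0.2378
  π_2·p_2 = 0.18 × 0.23 = 0.0414
Evidence: 0.2378 + 0.0414 = 0.2792
So the posterior for Group 1 is 0.2378 / 0.2792 ≈ 0.852.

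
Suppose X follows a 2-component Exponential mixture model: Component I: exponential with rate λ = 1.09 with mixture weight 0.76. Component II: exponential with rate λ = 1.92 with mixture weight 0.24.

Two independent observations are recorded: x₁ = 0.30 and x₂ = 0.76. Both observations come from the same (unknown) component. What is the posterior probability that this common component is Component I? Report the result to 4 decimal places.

0.7110

The responsibility of component k is P(Z=k) f_k(x) divided by Σ_j P(Z=j) f_j(x).
Since both observations come from the same component, the likelihood for component k is f_k(x₁)·f_k(x₂).
  L_I = [1.09·e^(−1.09·0.30) = 1.09·e^(−0.3270) = 0.785981] × [0.476055] = 0.37417
  L_II = [1.92·e^(−1.92·0.30) = 1.92·e^(−0.5760) = 1.07931] × [0.446251] = 0.481644
Prior × likelihood for each component:
  P(Z=I)·L_I = 0.76 × 0.37417 = 0.284369
  P(Z=II)·L_II = 0.24 × 0.481644 = 0.115595
Marginal: 0.284369 + 0.115595 = 0.399964
So the posterior for Component I is 0.284369 / 0.399964 ≈ 0.7110.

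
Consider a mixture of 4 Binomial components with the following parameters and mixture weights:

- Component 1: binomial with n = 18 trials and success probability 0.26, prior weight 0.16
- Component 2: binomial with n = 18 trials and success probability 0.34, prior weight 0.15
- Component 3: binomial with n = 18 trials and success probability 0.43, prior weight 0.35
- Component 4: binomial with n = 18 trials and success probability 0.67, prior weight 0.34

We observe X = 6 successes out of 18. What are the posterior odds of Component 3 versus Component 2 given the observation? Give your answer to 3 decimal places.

Since P(k|x) ∝ π_k f_k(x), the posterior odds are π_i f_i(x) / (π_j f_j(x)).
Evaluate each component's likelihood at the observed value:
  L_1 = C(18,6)·0.26^6·0.74^12 = 18564·0.000308916·0.0269638 = 0.154629
  L_2 = C(18,6)·0.34^6·0.66^12 = 18564·0.0015448·0.00683168 = 0.195917
  L_3 = C(18,6)·0.43^6·0.57^12 = 18564·0.00632136·0.00117625 = 0.138032
  L_4 = C(18,6)·0.67^6·0.33^12 = 18564·0.0904584·1.66789e-06 = 0.00280084
Odds = (0.35/0.15) × (0.138032/0.195917) = 2.33333 × 0.704544 ≈ 1.644

1.644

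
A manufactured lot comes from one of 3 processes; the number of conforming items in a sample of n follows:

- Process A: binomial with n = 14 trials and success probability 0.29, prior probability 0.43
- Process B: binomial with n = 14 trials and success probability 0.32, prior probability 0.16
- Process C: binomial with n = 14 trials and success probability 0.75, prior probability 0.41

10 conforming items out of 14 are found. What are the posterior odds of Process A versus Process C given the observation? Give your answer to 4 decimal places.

0.0051

Only the two components matter; the odds are (P(Z=i) f_i(x)) / (P(Z=j) f_j(x)).
Evaluate each component's likelihood at the observed value:
  L_A = 0.00107016
  L_B = 0.00240974
  L_C = 0.220195
Posterior odds = (P(Z=A)·L_A) / (P(Z=C)·L_C) = (0.43·0.00107016) / (0.41·0.220195) = 0.000460167 / 0.0902798 ≈ 0.0051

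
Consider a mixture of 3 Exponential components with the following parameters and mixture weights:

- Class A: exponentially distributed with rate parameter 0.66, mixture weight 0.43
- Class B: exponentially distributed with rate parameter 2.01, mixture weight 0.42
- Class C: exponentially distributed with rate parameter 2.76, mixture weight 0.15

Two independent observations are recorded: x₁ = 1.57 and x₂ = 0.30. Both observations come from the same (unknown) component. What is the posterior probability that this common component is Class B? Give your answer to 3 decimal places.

0.393

Apply Bayes' rule: the posterior for each component is proportional to its prior times its likelihood at x.
Since both observations come from the same component, the likelihood for component k is f_k(x₁)·f_k(x₂).
  p_A = [0.66·e^(−0.66·1.57) = 0.66·e^(−1.0362) = 0.234168] × [0.541444] = 0.126789
  p_B = [2.01·e^(−2.01·1.57) = 2.01·e^(−3.1557) = 0.0856432] × [1.09981] = 0.094191
  p_C = [2.76·e^(−2.76·1.57) = 2.76·e^(−4.3332) = 0.0362263] × [1.20591] = 0.0436855
Weight by the priors:
  π_A·p_A = 0.43 × 0.126789 = 0.0545193
  π_B·p_B = 0.42 × 0.094191 = 0.0395602
  π_C·p_C = 0.15 × 0.0436855 = 0.00655283
Sum: 0.0545193 + 0.0395602 + 0.00655283 = 0.100632
P(Class B | x) = 0.0395602 / 0.100632 ≈ 0.393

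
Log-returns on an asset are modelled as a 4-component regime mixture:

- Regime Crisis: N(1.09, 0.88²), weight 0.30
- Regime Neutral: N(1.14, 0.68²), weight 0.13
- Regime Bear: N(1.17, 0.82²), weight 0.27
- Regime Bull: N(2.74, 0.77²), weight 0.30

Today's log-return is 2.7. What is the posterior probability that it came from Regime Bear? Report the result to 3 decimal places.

0.110

By Bayes' theorem, P(k | x) = π_k f_k(x) / Σ_j π_j f_j(x).
Normal densities:
  f_Crisis = (1/(0.88·√(2π)))·exp(−(2.7−1.09)²/(2·0.88²)) = 0.453344·exp(-1.67362) = 0.0850324
  f_Neutral = (1/(0.68·√(2π)))·exp(−(2.7−1.14)²/(2·0.68²)) = 0.586680·exp(-2.63149) = 0.0422241
  f_Bear = (1/(0.82·√(2π)))·exp(−(2.7−1.17)²/(2·0.82²)) = 0.486515·exp(-1.74070) = 0.0853331
  f_Bull = (1/(0.77·√(2π)))·exp(−(2.7−2.74)²/(2·0.77²)) = 0.518107·exp(-0.00135) = 0.517408
Weight by the priors:
  π_Crisis·f_Crisis = 0.30 × 0.0850324 = 0.0255097
  π_Neutral·f_Neutral = 0.13 × 0.0422241 = 0.00548913
  π_Bear·f_Bear = 0.27 × 0.0853331 = 0.0230399
  π_Bull·f_Bull = 0.30 × 0.517408 = 0.155222
Normaliser: 0.0255097 + 0.00548913 + 0.0230399 + 0.155222 = 0.209261
Responsibility of Regime Bear: 0.0230399 / 0.209261 ≈ 0.110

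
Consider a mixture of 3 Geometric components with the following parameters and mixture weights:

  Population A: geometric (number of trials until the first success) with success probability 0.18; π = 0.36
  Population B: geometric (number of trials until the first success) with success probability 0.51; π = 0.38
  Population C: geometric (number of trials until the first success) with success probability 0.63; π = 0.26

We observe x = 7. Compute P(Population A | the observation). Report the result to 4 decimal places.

The responsibility of component k is w_k f_k(x) divided by Σ_j w_j f_j(x).
Evaluate each component's likelihood at the observed value:
  f_A = 0.18·(1−0.18)^6 = 0.18·0.304007 = 0.0547212
  f_B = 0.51·(1−0.51)^6 = 0.51·0.0138413 = 0.00705906
  f_C = 0.63·(1−0.63)^6 = 0.63·0.00256573 = 0.00161641
Multiply by the mixture weights:
  w_A·f_A = 0.36 × 0.0547212 = 0.0196996
  w_B·f_B = 0.38 × 0.00705906 = 0.00268244
  w_C·f_C = 0.26 × 0.00161641 = 0.000420266
Denominator: 0.0196996 + 0.00268244 + 0.000420266 = 0.0228023
So the posterior for Population A is 0.0196996 / 0.0228023 ≈ 0.8639.

0.8639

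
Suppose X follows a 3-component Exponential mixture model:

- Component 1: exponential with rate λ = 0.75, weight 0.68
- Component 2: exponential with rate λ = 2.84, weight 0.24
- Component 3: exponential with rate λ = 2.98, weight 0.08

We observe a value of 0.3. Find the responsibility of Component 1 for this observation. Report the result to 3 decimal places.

0.512

The responsibility of component k is π_k f_k(x) divided by Σ_j π_j f_j(x).
Component likelihoods at x = 0.3:
  f_1 = 0.598887
  f_2 = 1.21143
  f_3 = 1.21887
Weight by the priors:
  π_1·f_1 = 0.68 × 0.598887 = 0.407243
  π_2·f_2 = 0.24 × 1.21143 = 0.290744
  π_3·f_3 = 0.08 × 1.21887 = 0.0975095
Denominator: 0.407243 + 0.290744 + 0.0975095 = 0.795497
P(Component 1 | 0.3) ≈ 0.512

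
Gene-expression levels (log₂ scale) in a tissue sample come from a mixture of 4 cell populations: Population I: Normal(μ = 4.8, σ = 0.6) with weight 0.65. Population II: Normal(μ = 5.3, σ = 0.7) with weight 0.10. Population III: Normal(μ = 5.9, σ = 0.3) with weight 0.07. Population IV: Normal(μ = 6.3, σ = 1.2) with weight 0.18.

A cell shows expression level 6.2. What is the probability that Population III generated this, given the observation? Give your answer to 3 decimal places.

By Bayes' theorem, P(k | x) = P(Z=k) f_k(x) / Σ_j P(Z=j) f_j(x).
Evaluate each component's likelihood at the observed value:
  p_I = (1/(0.6·√(2π)))·exp(−(6.2−4.8)²/(2·0.6²)) = 0.664904·exp(-2.72222) = 0.0437031
  p_II = (1/(0.7·√(2π)))·exp(−(6.2−5.3)²/(2·0.7²)) = 0.569918·exp(-0.82653) = 0.249376
  p_III = (1/(0.3·√(2π)))·exp(−(6.2−5.9)²/(2·0.3²)) = 1.329808·exp(-0.50000) = 0.806569
  p_IV = (1/(1.2·√(2π)))·exp(−(6.2−6.3)²/(2·1.2²)) = 0.332452·exp(-0.00347) = 0.3313
Prior × likelihood for each component:
  P(Z=I)·p_I = 0.65 × 0.0437031 = 0.028407
  P(Z=II)·p_II = 0.10 × 0.249376 = 0.0249376
  P(Z=III)·p_III = 0.07 × 0.806569 = 0.0564598
  P(Z=IV)·p_IV = 0.18 × 0.3313 = 0.0596339
Normaliser: 0.028407 + 0.0249376 + 0.0564598 + 0.0596339 = 0.169438
P(Population III | x) = 0.0564598 / 0.169438 ≈ 0.333

0.333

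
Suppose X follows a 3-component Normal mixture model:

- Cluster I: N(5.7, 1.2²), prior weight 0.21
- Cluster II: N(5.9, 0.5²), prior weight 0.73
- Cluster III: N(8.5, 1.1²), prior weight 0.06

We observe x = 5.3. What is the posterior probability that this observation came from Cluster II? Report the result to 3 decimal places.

P(component k | x) = π_k·f_k(x) / marginal(x), where marginal(x) = Σ_j π_j·f_j(x).
Component likelihoods at x = 5.3:
  L_I = 0.314486
  L_II = 0.388372
  L_III = 0.00527038
Weight by the priors:
  π_I·L_I = 0.21 × 0.314486 = 0.0660421
  π_II·L_II = 0.73 × 0.388372 = 0.283512
  π_III·L_III = 0.06 × 0.00527038 = 0.000316223
Sum: 0.0660421 + 0.283512 + 0.000316223 = 0.34987
P(Cluster II | x) = 0.283512 / 0.34987 ≈ 0.810

0.810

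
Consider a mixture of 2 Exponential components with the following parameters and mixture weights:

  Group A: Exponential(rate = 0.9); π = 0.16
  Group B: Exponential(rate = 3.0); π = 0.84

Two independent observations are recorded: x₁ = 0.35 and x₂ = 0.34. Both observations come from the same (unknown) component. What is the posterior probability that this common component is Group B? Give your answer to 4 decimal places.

0.9320

Posterior ∝ prior × likelihood, so P(k | x) ∝ w_k f_k(x); normalise over all components.
Since both observations come from the same component, the likelihood for component k is f_k(x₁)·f_k(x₂).
  f_A = [0.65681] × [0.662748] = 0.435299
  f_B = [1.04981] × [1.08178] = 1.13567
Weight by the priors:
  w_A·f_A = 0.16 × 0.435299 = 0.0696479
  w_B·f_B = 0.84 × 1.13567 = 0.953965
Marginal: 0.0696479 + 0.953965 = 1.02361
P(Group B | data) = 0.953965 / 1.02361 ≈ 0.9320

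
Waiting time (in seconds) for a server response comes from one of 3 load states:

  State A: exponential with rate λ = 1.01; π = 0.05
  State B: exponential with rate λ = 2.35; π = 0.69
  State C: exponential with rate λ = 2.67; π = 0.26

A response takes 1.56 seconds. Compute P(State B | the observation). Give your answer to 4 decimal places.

0.6615

The responsibility of component k is π_k f_k(x) divided by Σ_j π_j f_j(x).
Exponential densities:
  f_A = 0.208952
  f_B = 0.0601097
  f_C = 0.041456
Unnormalised posteriors:
  π_A·f_A = 0.05 × 0.208952 = 0.0104476
  π_B·f_B = 0.69 × 0.0601097 = 0.0414757
  π_C·f_C = 0.26 × 0.041456 = 0.0107786
Marginal: 0.0104476 + 0.0414757 + 0.0107786 = 0.0627019
P(State B | the observation) ≈ 0.6615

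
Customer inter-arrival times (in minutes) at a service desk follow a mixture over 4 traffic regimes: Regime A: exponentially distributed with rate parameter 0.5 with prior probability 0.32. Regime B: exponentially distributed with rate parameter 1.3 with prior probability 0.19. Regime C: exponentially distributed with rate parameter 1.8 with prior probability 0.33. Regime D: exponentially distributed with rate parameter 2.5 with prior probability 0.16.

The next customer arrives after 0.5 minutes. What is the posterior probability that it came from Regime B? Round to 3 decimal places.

0.212

P(component k | x) = w_k·f_k(x) / marginal(x), where marginal(x) = Σ_j w_j·f_j(x).
Evaluate each component's likelihood at the observed value:
  f_A = 0.3894
  f_B = 0.67866
  f_C = 0.731825
  f_D = 0.716262
Weight by the priors:
  w_A·f_A = 0.32 × 0.3894 = 0.124608
  w_B·f_B = 0.19 × 0.67866 = 0.128945
  w_C·f_C = 0.33 × 0.731825 = 0.241502
  w_D·f_D = 0.16 × 0.716262 = 0.114602
Marginal: 0.124608 + 0.128945 + 0.241502 + 0.114602 = 0.609658
Responsibility of Regime B: 0.128945 / 0.609658 ≈ 0.212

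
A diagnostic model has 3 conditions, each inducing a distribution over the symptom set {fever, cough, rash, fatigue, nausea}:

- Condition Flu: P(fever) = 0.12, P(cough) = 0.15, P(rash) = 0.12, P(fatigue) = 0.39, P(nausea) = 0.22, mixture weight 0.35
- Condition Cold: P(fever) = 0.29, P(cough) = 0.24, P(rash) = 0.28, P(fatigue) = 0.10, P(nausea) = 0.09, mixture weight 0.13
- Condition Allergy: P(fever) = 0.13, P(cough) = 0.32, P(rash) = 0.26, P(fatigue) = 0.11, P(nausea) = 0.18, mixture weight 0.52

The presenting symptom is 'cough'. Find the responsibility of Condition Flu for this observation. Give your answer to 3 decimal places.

0.210

Apply Bayes' rule: the posterior for each component is proportional to its prior times its likelihood at x.
Component likelihoods at x = 'cough':
  f_Flu = 0.15
  f_Cold = 0.24
  f_Allergy = 0.32
Prior × likelihood for each component:
  π_Flu·f_Flu = 0.35 × 0.15 = 0.0525
  π_Cold·f_Cold = 0.13 × 0.24 = 0.0312
  π_Allergy·f_Allergy = 0.52 × 0.32 = 0.1664
Marginal: 0.0525 + 0.0312 + 0.1664 = 0.2501
P(Condition Flu | data) ≈ 0.210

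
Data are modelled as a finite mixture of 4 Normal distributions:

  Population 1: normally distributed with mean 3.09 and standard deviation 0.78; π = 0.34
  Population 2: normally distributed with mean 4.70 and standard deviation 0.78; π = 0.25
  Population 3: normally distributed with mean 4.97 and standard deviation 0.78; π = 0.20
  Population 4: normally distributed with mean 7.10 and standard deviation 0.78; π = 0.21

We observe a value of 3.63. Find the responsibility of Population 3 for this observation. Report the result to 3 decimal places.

0.111

Posterior ∝ prior × likelihood, so P(k | x) ∝ w_k f_k(x); normalise over all components.
Component likelihoods at x = 3.63:
  L_1 = 0.402475
  L_2 = 0.19961
  L_3 = 0.116933
  L_4 = 2.57771e-05
Prior × likelihood for each component:
  w_1·L_1 = 0.34 × 0.402475 = 0.136842
  w_2·L_2 = 0.25 × 0.19961 = 0.0499026
  w_3·L_3 = 0.20 × 0.116933 = 0.0233867
  w_4·L_4 = 0.21 × 2.57771e-05 = 5.4132e-06
Sum: 0.136842 + 0.0499026 + 0.0233867 + 5.4132e-06 = 0.210136
Responsibility of Population 3: 0.0233867 / 0.210136 ≈ 0.111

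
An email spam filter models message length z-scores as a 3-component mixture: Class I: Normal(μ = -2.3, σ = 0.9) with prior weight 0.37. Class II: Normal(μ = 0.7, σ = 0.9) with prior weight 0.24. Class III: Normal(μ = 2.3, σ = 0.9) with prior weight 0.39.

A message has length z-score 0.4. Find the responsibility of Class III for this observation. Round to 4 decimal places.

0.1538

Posterior ∝ prior × likelihood, so P(k | x) ∝ P(Z=k) f_k(x); normalise over all components.
Component likelihoods at x = 0.4:
  f_I = 0.00492428
  f_II = 0.419315
  f_III = 0.0477406
Unnormalised posteriors:
  P(Z=I)·f_I = 0.37 × 0.00492428 = 0.00182198
  P(Z=II)·f_II = 0.24 × 0.419315 = 0.100636
  P(Z=III)·f_III = 0.39 × 0.0477406 = 0.0186188
Evidence: 0.00182198 + 0.100636 + 0.0186188 = 0.121076
P(Class III | data) ≈ 0.1538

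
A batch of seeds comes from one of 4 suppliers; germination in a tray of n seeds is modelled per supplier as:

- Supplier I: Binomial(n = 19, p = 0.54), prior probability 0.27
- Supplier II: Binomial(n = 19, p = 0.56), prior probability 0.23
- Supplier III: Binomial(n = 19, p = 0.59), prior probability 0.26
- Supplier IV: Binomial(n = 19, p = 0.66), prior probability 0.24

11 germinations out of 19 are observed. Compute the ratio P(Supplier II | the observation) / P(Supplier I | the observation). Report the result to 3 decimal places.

0.891

Posterior odds = (w_i f_i(x)) / (w_j f_j(x)); the normalising sum cancels.
Component likelihoods at x = 11 germinations out of 19:
  p_I = 0.172509
  p_II = 0.180347
  p_III = 0.181996
  p_IV = 0.139712
0.0414797 / 0.0465775 ≈ 0.891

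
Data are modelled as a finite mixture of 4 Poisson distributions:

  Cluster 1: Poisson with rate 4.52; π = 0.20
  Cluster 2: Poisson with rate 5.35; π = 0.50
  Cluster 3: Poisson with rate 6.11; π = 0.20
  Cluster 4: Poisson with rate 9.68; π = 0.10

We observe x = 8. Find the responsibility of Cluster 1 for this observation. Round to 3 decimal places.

The responsibility of component k is w_k f_k(x) divided by Σ_j w_j f_j(x).
Evaluate each component's likelihood at the observed value:
  L_1 = 0.0470518
  L_2 = 0.0790377
  L_3 = 0.106972
  L_4 = 0.11954
Weight by the priors:
  w_1·L_1 = 0.20 × 0.0470518 = 0.00941035
  w_2·L_2 = 0.50 × 0.0790377 = 0.0395188
  w_3·L_3 = 0.20 × 0.106972 = 0.0213944
  w_4·L_4 = 0.10 × 0.11954 = 0.011954
Normaliser: 0.00941035 + 0.0395188 + 0.0213944 + 0.011954 = 0.0822775
Responsibility of Cluster 1: 0.00941035 / 0.0822775 ≈ 0.114

0.114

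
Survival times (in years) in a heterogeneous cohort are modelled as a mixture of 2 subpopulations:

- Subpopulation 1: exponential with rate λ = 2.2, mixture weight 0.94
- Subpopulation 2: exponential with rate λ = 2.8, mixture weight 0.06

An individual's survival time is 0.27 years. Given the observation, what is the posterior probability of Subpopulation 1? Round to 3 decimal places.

The responsibility of component k is w_k f_k(x) divided by Σ_j w_j f_j(x).
Evaluate each component's likelihood at the observed value:
  p_1 = 1.21465
  p_2 = 1.31471
Weight by the priors:
  w_1·p_1 = 0.94 × 1.21465 = 1.14177
  w_2·p_2 = 0.06 × 1.31471 = 0.0788829
Sum: 1.14177 + 0.0788829 = 1.22066
So the posterior for Subpopulation 1 is 1.14177 / 1.22066 ≈ 0.935.

0.935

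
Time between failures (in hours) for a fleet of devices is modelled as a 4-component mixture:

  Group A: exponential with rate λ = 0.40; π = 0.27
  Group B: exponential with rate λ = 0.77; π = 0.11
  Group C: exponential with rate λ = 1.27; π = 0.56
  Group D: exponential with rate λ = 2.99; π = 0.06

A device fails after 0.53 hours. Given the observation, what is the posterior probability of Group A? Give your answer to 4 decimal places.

0.1608

Apply Bayes' rule: the posterior for each component is proportional to its prior times its likelihood at x.
Evaluate each component's likelihood at the observed value:
  f_A = 0.40·e^(−0.40·0.53) = 0.40·e^(−0.2120) = 0.323586
  f_B = 0.77·e^(−0.77·0.53) = 0.77·e^(−0.4081) = 0.511983
  f_C = 1.27·e^(−1.27·0.53) = 1.27·e^(−0.6731) = 0.647858
  f_D = 2.99·e^(−2.99·0.53) = 2.99·e^(−1.5847) = 0.612978
Prior × likelihood for each component:
  P(Z=A)·f_A = 0.27 × 0.323586 = 0.0873682
  P(Z=B)·f_B = 0.11 × 0.511983 = 0.0563181
  P(Z=C)·f_C = 0.56 × 0.647858 = 0.362801
  P(Z=D)·f_D = 0.06 × 0.612978 = 0.0367787
Evidence: 0.0873682 + 0.0563181 + 0.362801 + 0.0367787 = 0.543266
Responsibility of Group A: 0.0873682 / 0.543266 ≈ 0.1608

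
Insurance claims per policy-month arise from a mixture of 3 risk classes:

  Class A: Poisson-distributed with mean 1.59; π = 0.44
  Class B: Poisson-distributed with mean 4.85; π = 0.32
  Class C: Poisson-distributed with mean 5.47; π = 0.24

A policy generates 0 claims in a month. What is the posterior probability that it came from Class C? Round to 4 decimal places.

0.0108

The responsibility of component k is P(Z=k) f_k(x) divided by Σ_j P(Z=j) f_j(x).
Component likelihoods at x = 0 claims:
  p_A = 0.203926
  p_B = 0.00782838
  p_C = 0.00421123
Unnormalised posteriors:
  P(Z=A)·p_A = 0.44 × 0.203926 = 0.0897273
  P(Z=B)·p_B = 0.32 × 0.00782838 = 0.00250508
  P(Z=C)·p_C = 0.24 × 0.00421123 = 0.0010107
Marginal: 0.0897273 + 0.00250508 + 0.0010107 = 0.093243
Responsibility of Class C: 0.0010107 / 0.093243 ≈ 0.0108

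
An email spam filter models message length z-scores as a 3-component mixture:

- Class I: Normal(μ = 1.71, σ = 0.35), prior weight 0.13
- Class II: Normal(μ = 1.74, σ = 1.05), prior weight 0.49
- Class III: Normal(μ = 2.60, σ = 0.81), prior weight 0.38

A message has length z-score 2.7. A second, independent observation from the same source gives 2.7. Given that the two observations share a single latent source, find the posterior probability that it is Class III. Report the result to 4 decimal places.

Posterior ∝ prior × likelihood, so P(k | x) ∝ π_k f_k(x); normalise over all components.
Since both observations come from the same component, the likelihood for component k is f_k(x₁)·f_k(x₂).
  p_I = [0.0208683] × [0.0208683] = 0.000435485
  p_II = [0.250152] × [0.250152] = 0.0625759
  p_III = [0.488782] × [0.488782] = 0.238908
Prior × likelihood for each component:
  π_I·p_I = 0.13 × 0.000435485 = 5.66131e-05
  π_II·p_II = 0.49 × 0.0625759 = 0.0306622
  π_III·p_III = 0.38 × 0.238908 = 0.0907851
Marginal: 5.66131e-05 + 0.0306622 + 0.0907851 = 0.121504
Responsibility of Class III: 0.0907851 / 0.121504 ≈ 0.7472

0.7472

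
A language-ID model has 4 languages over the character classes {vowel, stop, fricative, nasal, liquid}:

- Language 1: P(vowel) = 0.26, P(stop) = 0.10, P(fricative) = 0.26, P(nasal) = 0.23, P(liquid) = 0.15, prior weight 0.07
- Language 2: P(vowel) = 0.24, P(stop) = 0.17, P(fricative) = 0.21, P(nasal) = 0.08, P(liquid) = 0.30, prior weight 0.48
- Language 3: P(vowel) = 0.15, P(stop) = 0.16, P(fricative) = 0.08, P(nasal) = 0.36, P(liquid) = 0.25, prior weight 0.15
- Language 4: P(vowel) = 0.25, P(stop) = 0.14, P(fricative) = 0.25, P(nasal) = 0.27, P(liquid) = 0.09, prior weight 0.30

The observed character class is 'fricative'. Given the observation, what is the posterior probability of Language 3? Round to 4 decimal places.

0.0583

P(component k | x) = P(Z=k)·f_k(x) / marginal(x), where marginal(x) = Σ_j P(Z=j)·f_j(x).
Component likelihoods at x = 'fricative':
  f_1 = 0.26
  f_2 = 0.21
  f_3 = 0.08
  f_4 = 0.25
Weight by the priors:
  P(Z=1)·f_1 = 0.07 × 0.26 = 0.0182
  P(Z=2)·f_2 = 0.48 × 0.21 = 0.1008
  P(Z=3)·f_3 = 0.15 × 0.08 = 0.012
  P(Z=4)·f_4 = 0.30 × 0.25 = 0.075
Normaliser: 0.0182 + 0.1008 + 0.012 + 0.075 = 0.206
So the posterior for Language 3 is 0.012 / 0.206 ≈ 0.0583.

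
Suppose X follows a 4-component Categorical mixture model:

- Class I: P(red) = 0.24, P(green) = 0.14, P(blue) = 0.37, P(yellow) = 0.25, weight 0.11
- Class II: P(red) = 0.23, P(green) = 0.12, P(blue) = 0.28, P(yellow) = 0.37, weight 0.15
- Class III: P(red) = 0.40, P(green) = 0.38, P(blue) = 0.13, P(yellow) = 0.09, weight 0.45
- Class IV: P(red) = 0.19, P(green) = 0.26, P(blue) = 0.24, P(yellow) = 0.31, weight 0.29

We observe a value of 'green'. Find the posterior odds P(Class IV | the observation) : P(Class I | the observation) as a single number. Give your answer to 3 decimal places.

The posterior odds equal the prior odds times the likelihood ratio: (P(Z=i)/P(Z=j))·(f_i(x)/f_j(x)).
Categorical probabilities:
  f_I = P(green | comp) = 0.14
  f_II = P(green | comp) = 0.12
  f_III = P(green | comp) = 0.38
  f_IV = P(green | comp) = 0.26
Posterior odds = (P(Z=IV)·f_IV) / (P(Z=I)·f_I) = (0.29·0.26) / (0.11·0.14) = 0.0754 / 0.0154 ≈ 4.896

4.896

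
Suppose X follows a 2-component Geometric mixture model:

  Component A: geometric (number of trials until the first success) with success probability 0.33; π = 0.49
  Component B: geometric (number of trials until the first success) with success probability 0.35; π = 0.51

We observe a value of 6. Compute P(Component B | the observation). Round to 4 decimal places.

0.4868

P(component k | x) = π_k·f_k(x) / marginal(x), where marginal(x) = Σ_j π_j·f_j(x).
Evaluate each component's likelihood at the observed value:
  f_A = 0.0445541
  f_B = 0.0406102
Prior × likelihood for each component:
  π_A·f_A = 0.49 × 0.0445541 = 0.0218315
  π_B·f_B = 0.51 × 0.0406102 = 0.0207112
Marginal: 0.0218315 + 0.0207112 = 0.0425427
Responsibility of Component B: 0.0207112 / 0.0425427 ≈ 0.4868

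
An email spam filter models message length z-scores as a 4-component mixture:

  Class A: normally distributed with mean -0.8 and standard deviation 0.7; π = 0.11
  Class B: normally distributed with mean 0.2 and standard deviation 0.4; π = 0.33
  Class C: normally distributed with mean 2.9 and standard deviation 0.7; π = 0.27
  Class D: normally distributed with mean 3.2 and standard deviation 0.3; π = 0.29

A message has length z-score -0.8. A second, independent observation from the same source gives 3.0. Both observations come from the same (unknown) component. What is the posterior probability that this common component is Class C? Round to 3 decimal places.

Posterior ∝ prior × likelihood, so P(k | x) ∝ w_k f_k(x); normalise over all components.
Since both observations come from the same component, the likelihood for component k is f_k(x₁)·f_k(x₂).
  p_A = [(1/(0.7·√(2π)))·exp(−(-0.8−-0.8)²/(2·0.7²)) = 0.569918·exp(-0.00000) = 0.569918] × [2.27309e-07] = 1.29547e-07
  p_B = [(1/(0.4·√(2π)))·exp(−(-0.8−0.2)²/(2·0.4²)) = 0.997356·exp(-3.12500) = 0.0438208] × [2.28368e-11] = 1.00073e-12
  p_C = [(1/(0.7·√(2π)))·exp(−(-0.8−2.9)²/(2·0.7²)) = 0.569918·exp(-13.96939) = 4.88634e-07] × [0.564132] = 2.75654e-07
  p_D = [(1/(0.3·√(2π)))·exp(−(-0.8−3.2)²/(2·0.3²)) = 1.329808·exp(-88.88889) = 3.31005e-39] × [1.06483] = 3.52463e-39
Prior × likelihood for each component:
  w_A·p_A = 0.11 × 1.29547e-07 = 1.42502e-08
  w_B·p_B = 0.33 × 1.00073e-12 = 3.3024e-13
  w_C·p_C = 0.27 × 2.75654e-07 = 7.44266e-08
  w_D·p_D = 0.29 × 3.52463e-39 = 1.02214e-39
Normaliser: 1.42502e-08 + 3.3024e-13 + 7.44266e-08 + 1.02214e-39 = 8.86771e-08
So the posterior for Class C is 7.44266e-08 / 8.86771e-08 ≈ 0.839.

0.839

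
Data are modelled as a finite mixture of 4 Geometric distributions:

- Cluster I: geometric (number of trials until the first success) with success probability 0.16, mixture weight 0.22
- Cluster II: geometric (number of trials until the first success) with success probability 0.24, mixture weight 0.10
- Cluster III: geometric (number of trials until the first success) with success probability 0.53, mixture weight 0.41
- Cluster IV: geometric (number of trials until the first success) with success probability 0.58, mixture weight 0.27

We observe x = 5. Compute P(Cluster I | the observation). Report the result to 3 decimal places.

By Bayes' theorem, P(k | x) = π_k f_k(x) / Σ_j π_j f_j(x).
Component likelihoods at x = 5:
  L_I = 0.0796594
  L_II = 0.0800692
  L_III = 0.0258623
  L_IV = 0.0180478
Weight by the priors:
  π_I·L_I = 0.22 × 0.0796594 = 0.0175251
  π_II·L_II = 0.10 × 0.0800692 = 0.00800692
  π_III·L_III = 0.41 × 0.0258623 = 0.0106035
  π_IV·L_IV = 0.27 × 0.0180478 = 0.00487292
Sum: 0.0175251 + 0.00800692 + 0.0106035 + 0.00487292 = 0.0410085
P(Cluster I | data) ≈ 0.427

0.427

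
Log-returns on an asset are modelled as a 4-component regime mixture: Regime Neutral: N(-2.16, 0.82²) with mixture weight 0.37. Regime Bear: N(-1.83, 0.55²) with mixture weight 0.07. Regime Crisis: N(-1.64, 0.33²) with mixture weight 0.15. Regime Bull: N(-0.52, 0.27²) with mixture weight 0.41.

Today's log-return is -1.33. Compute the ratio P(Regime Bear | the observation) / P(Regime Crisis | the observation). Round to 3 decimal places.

0.288

Since P(k|x) ∝ w_k f_k(x), the posterior odds are w_i f_i(x) / (w_j f_j(x)).
Evaluate each component's likelihood at the observed value:
  L_Neutral = 0.291488
  L_Bear = 0.479829
  L_Crisis = 0.777628
  L_Bull = 0.0164143
Posterior odds = (w_Bear·L_Bear) / (w_Crisis·L_Crisis) = (0.07·0.479829) / (0.15·0.777628) = 0.0335881 / 0.116644 ≈ 0.288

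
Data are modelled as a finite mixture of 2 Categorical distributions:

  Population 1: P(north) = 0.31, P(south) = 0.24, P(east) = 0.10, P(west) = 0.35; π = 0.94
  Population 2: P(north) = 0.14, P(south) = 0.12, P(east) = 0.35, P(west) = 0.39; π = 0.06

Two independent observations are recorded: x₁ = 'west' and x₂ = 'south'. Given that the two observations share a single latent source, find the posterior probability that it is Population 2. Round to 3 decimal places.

0.034

Posterior ∝ prior × likelihood, so P(k | x) ∝ P(Z=k) f_k(x); normalise over all components.
Since both observations come from the same component, the likelihood for component k is f_k(x₁)·f_k(x₂).
  p_1 = [P(west | comp) = 0.35] × [0.24] = 0.084
  p_2 = [P(west | comp) = 0.39] × [0.12] = 0.0468
Multiply by the mixture weights:
  P(Z=1)·p_1 = 0.94 × 0.084 = 0.07896
  P(Z=2)·p_2 = 0.06 × 0.0468 = 0.002808
Sum: 0.07896 + 0.002808 = 0.081768
P(Population 2 | x) = 0.002808 / 0.081768 ≈ 0.034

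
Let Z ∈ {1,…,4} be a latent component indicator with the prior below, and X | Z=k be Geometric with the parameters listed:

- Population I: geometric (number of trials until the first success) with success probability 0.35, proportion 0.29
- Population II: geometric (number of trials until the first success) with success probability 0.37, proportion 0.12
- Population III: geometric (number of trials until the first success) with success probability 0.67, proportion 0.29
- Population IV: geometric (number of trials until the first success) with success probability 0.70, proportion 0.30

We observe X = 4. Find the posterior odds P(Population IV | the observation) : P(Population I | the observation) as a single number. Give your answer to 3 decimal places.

0.203

Only the two components matter; the odds are (w_i f_i(x)) / (w_j f_j(x)).
Geometric probabilities:
  f_I = 0.0961188
  f_II = 0.0925174
  f_III = 0.0240778
  f_IV = 0.0189
0.00567 / 0.0278744 ≈ 0.203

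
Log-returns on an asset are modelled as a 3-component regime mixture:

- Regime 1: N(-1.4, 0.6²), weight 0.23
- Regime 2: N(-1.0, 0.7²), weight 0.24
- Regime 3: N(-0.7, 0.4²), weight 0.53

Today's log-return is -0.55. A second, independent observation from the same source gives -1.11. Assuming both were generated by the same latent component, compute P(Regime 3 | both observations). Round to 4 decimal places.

Apply Bayes' rule: the posterior for each component is proportional to its prior times its likelihood at x.
Since both observations come from the same component, the likelihood for component k is f_k(x₁)·f_k(x₂).
  L_1 = [0.243757] × [0.591604] = 0.144207
  L_2 = [0.463524] × [0.562924] = 0.260929
  L_3 = [0.929638] × [0.589807] = 0.548307
Multiply by the mixture weights:
  π_1·L_1 = 0.23 × 0.144207 = 0.0331677
  π_2·L_2 = 0.24 × 0.260929 = 0.062623
  π_3·L_3 = 0.53 × 0.548307 = 0.290603
Sum: 0.0331677 + 0.062623 + 0.290603 = 0.386393
P(Regime 3 | x) = 0.290603 / 0.386393 ≈ 0.7521

0.7521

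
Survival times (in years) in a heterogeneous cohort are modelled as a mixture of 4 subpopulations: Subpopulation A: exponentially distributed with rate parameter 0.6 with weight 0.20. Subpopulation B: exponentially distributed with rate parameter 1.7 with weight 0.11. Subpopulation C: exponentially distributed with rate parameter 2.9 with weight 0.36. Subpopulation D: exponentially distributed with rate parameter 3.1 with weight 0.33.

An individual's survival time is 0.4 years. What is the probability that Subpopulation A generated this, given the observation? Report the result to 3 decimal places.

The responsibility of component k is π_k f_k(x) divided by Σ_j π_j f_j(x).
Exponential densities:
  p_A = 0.471977
  p_B = 0.861249
  p_C = 0.90911
  p_D = 0.897091
Prior × likelihood for each component:
  π_A·p_A = 0.20 × 0.471977 = 0.0943953
  π_B·p_B = 0.11 × 0.861249 = 0.0947374
  π_C·p_C = 0.36 × 0.90911 = 0.32728
  π_D·p_D = 0.33 × 0.897091 = 0.29604
Normaliser: 0.0943953 + 0.0947374 + 0.32728 + 0.29604 = 0.812452
Responsibility of Subpopulation A: 0.0943953 / 0.812452 ≈ 0.116

0.116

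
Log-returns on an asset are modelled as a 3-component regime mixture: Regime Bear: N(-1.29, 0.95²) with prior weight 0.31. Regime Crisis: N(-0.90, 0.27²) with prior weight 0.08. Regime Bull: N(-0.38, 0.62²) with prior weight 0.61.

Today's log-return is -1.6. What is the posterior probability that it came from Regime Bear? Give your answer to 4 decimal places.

By Bayes' theorem, P(k | x) = w_k f_k(x) / Σ_j w_j f_j(x).
Component likelihoods at x = -1.6:
  p_Bear = 0.398166
  p_Crisis = 0.0512842
  p_Bull = 0.0928373
Weight by the priors:
  w_Bear·p_Bear = 0.31 × 0.398166 = 0.123431
  w_Crisis·p_Crisis = 0.08 × 0.0512842 = 0.00410273
  w_Bull·p_Bull = 0.61 × 0.0928373 = 0.0566307
Evidence: 0.123431 + 0.00410273 + 0.0566307 = 0.184165
So the posterior for Regime Bear is 0.123431 / 0.184165 ≈ 0.6702.

0.6702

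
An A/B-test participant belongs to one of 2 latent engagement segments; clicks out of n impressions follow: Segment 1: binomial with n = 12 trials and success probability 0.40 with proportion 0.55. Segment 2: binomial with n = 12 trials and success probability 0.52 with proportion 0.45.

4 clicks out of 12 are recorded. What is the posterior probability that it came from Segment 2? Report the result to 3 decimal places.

0.282

Apply Bayes' rule: the posterior for each component is proportional to its prior times its likelihood at x.
Binomial probabilities:
  p_1 = C(12,4)·0.40^4·0.60^8 = 495·0.0256·0.0167962 = 0.212841
  p_2 = C(12,4)·0.52^4·0.48^8 = 495·0.0731162·0.00281793 = 0.101988
Unnormalised posteriors:
  w_1·p_1 = 0.55 × 0.212841 = 0.117063
  w_2·p_2 = 0.45 × 0.101988 = 0.0458945
Denominator: 0.117063 + 0.0458945 = 0.162957
P(Segment 2 | 4 clicks out of 12) ≈ 0.282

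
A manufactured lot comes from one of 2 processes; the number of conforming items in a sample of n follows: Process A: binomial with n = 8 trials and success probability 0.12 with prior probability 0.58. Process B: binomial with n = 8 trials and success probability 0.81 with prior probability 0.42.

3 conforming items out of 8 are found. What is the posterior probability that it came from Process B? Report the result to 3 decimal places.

0.095

Apply Bayes' rule: the posterior for each component is proportional to its prior times its likelihood at x.
Component likelihoods at x = 3 conforming items out of 8:
  L_A = C(8,3)·0.12^3·0.88^5 = 56·0.001728·0.527732 = 0.0510676
  L_B = C(8,3)·0.81^3·0.19^5 = 56·0.531441·0.00024761 = 0.00736904
Weight by the priors:
  π_A·L_A = 0.58 × 0.0510676 = 0.0296192
  π_B·L_B = 0.42 × 0.00736904 = 0.003095
Denominator: 0.0296192 + 0.003095 = 0.0327142
P(Process B | 3 conforming items out of 8) = 0.003095 / 0.0327142 ≈ 0.095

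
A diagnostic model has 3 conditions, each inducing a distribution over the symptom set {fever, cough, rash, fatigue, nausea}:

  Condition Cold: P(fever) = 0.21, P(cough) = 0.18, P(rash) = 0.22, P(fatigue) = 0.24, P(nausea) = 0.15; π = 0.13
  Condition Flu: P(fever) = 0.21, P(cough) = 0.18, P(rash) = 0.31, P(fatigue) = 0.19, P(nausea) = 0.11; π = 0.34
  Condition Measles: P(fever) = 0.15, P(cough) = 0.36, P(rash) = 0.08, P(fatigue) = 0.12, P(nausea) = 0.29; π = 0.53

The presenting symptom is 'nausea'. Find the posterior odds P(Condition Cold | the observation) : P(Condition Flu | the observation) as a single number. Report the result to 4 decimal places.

0.5214

Only the two components matter; the odds are (w_i f_i(x)) / (w_j f_j(x)).
Evaluate each component's likelihood at the observed value:
  p_Cold = P(nausea | comp) = 0.15
  p_Flu = P(nausea | comp) = 0.11
  p_Measles = P(nausea | comp) = 0.29
Odds = (0.13/0.34) × (0.15/0.11) = 0.382353 × 1.36364 ≈ 0.5214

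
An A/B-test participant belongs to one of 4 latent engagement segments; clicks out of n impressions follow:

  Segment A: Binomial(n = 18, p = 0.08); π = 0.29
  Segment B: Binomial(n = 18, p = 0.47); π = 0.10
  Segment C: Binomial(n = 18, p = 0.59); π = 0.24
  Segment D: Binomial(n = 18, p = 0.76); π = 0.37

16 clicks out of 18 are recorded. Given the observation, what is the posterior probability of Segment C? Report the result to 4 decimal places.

0.0319

By Bayes' theorem, P(k | x) = w_k f_k(x) / Σ_j w_j f_j(x).
Binomial probabilities:
  f_A = C(18,16)·0.08^16·0.92^2 = 153·2.81475e-18·0.8464 = 3.64508e-16
  f_B = C(18,16)·0.47^16·0.53^2 = 153·5.66977e-06·0.2809 = 0.000243674
  f_C = C(18,16)·0.59^16·0.41^2 = 153·0.000215592·0.1681 = 0.00554487
  f_D = C(18,16)·0.76^16·0.24^2 = 153·0.0123885·0.0576 = 0.109177
Prior × likelihood for each component:
  w_A·f_A = 0.29 × 3.64508e-16 = 1.05707e-16
  w_B·f_B = 0.10 × 0.000243674 = 2.43674e-05
  w_C·f_C = 0.24 × 0.00554487 = 0.00133077
  w_D·f_D = 0.37 × 0.109177 = 0.0403955
Denominator: 1.05707e-16 + 2.43674e-05 + 0.00133077 + 0.0403955 = 0.0417506
P(Segment C | x) ≈ 0.0319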